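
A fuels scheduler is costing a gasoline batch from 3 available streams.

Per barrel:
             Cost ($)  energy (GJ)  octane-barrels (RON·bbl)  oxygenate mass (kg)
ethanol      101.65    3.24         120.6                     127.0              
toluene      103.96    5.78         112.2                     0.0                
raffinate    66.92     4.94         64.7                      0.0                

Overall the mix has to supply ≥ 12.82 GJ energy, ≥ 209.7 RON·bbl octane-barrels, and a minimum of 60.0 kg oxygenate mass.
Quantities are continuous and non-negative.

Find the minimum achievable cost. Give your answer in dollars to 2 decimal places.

Set it up as a linear program. Let x1 = barrels of ethanol, x2 = barrels of toluene, x3 = barrels of raffinate.
Minimize 101.65x1 + 103.96x2 + 66.92x3 subject to:
  3.24x1 + 5.78x2 + 4.94x3 ≥ 12.82   (energy)
  120.6x1 + 112.2x2 + 64.7x3 ≥ 209.7   (octane-barrels)
  127x1 ≥ 60   (oxygenate mass)
  x1, x2, x3 ≥ 0.
All 3 inputs are positive at the optimum. Binding constraints: energy, octane-barrels, oxygenate mass.
Solving gives x1 = 0.47244, x2 = 0.13332, x3 = 2.1293.
Hence cost = 101.65·0.47244 + 103.96·0.13332 + 66.92·2.1293 = $204.3762.

$204.38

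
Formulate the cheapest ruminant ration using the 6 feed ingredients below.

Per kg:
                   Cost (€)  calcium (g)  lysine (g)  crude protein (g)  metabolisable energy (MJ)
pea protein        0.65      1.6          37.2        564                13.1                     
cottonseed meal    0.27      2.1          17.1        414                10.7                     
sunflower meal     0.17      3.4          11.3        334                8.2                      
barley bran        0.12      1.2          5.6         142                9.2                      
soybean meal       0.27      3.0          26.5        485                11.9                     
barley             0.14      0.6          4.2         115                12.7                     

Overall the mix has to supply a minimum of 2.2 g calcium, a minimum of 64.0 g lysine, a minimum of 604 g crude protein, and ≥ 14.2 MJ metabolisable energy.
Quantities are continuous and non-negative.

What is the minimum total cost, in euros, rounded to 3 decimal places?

Set it up as a linear program. Let x1 = kg of pea protein, x2 = kg of cottonseed meal, x3 = kg of sunflower meal, x4 = kg of barley bran, x5 = kg of soybean meal, x6 = kg of barley.
Minimise 0.65x1 + 0.27x2 + 0.17x3 + 0.12x4 + 0.27x5 + 0.14x6 subject to:
  1.6x1 + 2.1x2 + 3.4x3 + 1.2x4 + 3x5 + 0.6x6 ≥ 2.2   (calcium)
  37.2x1 + 17.1x2 + 11.3x3 + 5.6x4 + 26.5x5 + 4.2x6 ≥ 64   (lysine)
  564x1 + 414x2 + 334x3 + 142x4 + 485x5 + 115x6 ≥ 604   (crude protein)
  13.1x1 + 10.7x2 + 8.2x3 + 9.2x4 + 11.9x5 + 12.7x6 ≥ 14.2   (metabolisable energy)
  x1, x2, x3, x4, x5, x6 ≥ 0.
The cheapest feasible vertex uses only soybean meal; pea protein, cottonseed meal, sunflower meal, barley bran, barley are not used. The lysine requirement is met with equality.
So soybean meal = 2.415 kg.
Hence cost = 0.27·2.415 = €0.65205.

€0.652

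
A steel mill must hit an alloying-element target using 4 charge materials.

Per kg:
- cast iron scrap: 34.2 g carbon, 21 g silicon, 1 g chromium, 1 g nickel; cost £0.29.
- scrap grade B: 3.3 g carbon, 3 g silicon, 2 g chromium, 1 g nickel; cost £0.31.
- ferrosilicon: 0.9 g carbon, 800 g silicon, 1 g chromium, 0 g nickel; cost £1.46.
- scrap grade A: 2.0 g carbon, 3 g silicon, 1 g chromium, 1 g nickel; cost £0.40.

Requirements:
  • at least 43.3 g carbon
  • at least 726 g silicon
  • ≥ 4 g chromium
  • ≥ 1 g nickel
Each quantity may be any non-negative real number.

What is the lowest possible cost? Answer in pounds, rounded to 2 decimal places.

Let x1 = kg of cast iron scrap, x2 = kg of scrap grade B, x3 = kg of ferrosilicon, x4 = kg of scrap grade A.
Minimize 0.29x1 + 0.31x2 + 1.46x3 + 0.4x4 with:
  34.2x1 + 3.3x2 + 0.9x3 + 2x4 ≥ 43.3   (carbon)
  21x1 + 3x2 + 800x3 + 3x4 ≥ 726   (silicon)
  1x1 + 2x2 + 1x3 + 1x4 ≥ 4   (chromium)
  1x1 + 1x2 + 1x4 ≥ 1   (nickel)
  x1, x2, x3, x4 ≥ 0.
At the optimum only cast iron scrap, scrap grade B, ferrosilicon are positive (scrap grade A = 0). The carbon, silicon, chromium requirements are met with equality.
So cast iron scrap = 1.148 kg, scrap grade B = 0.9894 kg, ferrosilicon = 0.8737 kg.
Total cost: 0.29·1.148 + 0.31·0.9894 + 1.46·0.8737 = 1.9152.

£1.92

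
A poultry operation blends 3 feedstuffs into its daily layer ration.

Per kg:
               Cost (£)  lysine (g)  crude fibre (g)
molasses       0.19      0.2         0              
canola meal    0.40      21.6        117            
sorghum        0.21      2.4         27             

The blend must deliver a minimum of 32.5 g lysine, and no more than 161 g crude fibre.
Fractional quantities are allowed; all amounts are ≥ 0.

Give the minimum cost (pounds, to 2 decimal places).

£3.19

Treat it as an LP. Let x1 = kg of molasses, x2 = kg of canola meal, x3 = kg of sorghum.
Minimise 0.19x1 + 0.4x2 + 0.21x3 with:
  0.2x1 + 21.6x2 + 2.4x3 ≥ 32.5   (lysine)
  117x2 + 27x3 ≤ 161   (crude fibre)
  x1, x2, x3 ≥ 0.
At the optimum only molasses, canola meal are positive (sorghum = 0). The lysine and crude fibre requirements are met with equality.
Solving gives x1 = 13.88, x2 = 1.376.
Hence cost = 0.19·13.88 + 0.4·1.376 = £3.1876.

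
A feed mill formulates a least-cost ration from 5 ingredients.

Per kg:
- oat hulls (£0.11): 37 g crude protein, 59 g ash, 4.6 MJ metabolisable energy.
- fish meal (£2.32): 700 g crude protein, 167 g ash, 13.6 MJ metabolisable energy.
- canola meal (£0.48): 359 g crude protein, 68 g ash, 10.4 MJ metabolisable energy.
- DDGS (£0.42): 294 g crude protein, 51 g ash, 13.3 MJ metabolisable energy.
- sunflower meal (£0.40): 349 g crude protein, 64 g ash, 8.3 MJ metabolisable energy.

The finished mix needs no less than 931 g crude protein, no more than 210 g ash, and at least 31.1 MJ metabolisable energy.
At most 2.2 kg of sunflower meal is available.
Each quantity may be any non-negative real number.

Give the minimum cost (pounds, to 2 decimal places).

Let x1 = kg of oat hulls, x2 = kg of fish meal, x3 = kg of canola meal, x4 = kg of DDGS, x5 = kg of sunflower meal.
Minimise 0.11x1 + 2.32x2 + 0.48x3 + 0.42x4 + 0.4x5 s.t.:
  37x1 + 700x2 + 359x3 + 294x4 + 349x5 ≥ 931   (crude protein)
  59x1 + 167x2 + 68x3 + 51x4 + 64x5 ≤ 210   (ash)
  4.6x1 + 13.6x2 + 10.4x3 + 13.3x4 + 8.3x5 ≥ 31.1   (metabolisable energy)
  x5 ≤ 2.2
  x1, x2, x3, x4, x5 ≥ 0.
The cheapest feasible vertex uses only DDGS, sunflower meal; oat hulls, fish meal, canola meal are not used. There the crude protein and metabolisable energy constraints are tight.
So DDGS = 1.42 kg, sunflower meal = 1.471 kg.
Cost = 0.42·1.42 + 0.4·1.471 = 1.1848.

£1.18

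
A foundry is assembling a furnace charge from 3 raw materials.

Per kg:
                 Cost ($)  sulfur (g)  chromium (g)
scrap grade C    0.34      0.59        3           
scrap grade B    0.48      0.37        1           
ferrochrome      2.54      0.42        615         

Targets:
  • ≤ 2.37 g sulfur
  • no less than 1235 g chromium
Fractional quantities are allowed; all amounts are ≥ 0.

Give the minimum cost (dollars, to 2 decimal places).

Let x1 = kg of scrap grade C, x2 = kg of scrap grade B, x3 = kg of ferrochrome.
Minimise 0.34x1 + 0.48x2 + 2.54x3 s.t.:
  0.59x1 + 0.37x2 + 0.42x3 ≤ 2.37   (sulfur)
  3x1 + 1x2 + 615x3 ≥ 1235   (chromium)
  x1, x2, x3 ≥ 0.
The cheapest feasible vertex uses only ferrochrome; scrap grade C, scrap grade B are not used. There the chromium constraint is tight.
So ferrochrome = 2.008 kg.
Objective = 2.54·2.008 = 5.1003.

$5.10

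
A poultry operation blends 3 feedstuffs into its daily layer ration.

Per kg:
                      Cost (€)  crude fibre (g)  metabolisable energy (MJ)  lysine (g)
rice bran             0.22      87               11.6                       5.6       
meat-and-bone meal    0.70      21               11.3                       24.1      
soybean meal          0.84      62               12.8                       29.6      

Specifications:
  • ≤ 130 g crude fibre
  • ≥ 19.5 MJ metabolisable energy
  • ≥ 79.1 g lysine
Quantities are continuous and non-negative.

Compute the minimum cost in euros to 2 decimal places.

Let x1 = kg of rice bran, x2 = kg of meat-and-bone meal, x3 = kg of soybean meal.
Minimise 0.22x1 + 0.7x2 + 0.84x3 subject to:
  87x1 + 21x2 + 62x3 ≤ 130   (crude fibre)
  11.6x1 + 11.3x2 + 12.8x3 ≥ 19.5   (metabolisable energy)
  5.6x1 + 24.1x2 + 29.6x3 ≥ 79.1   (lysine)
  x1, x2, x3 ≥ 0.
The optimal basis is {meat-and-bone meal, soybean meal}; rice bran drops out. Binding constraints: crude fibre and lysine.
So meat-and-bone meal = 1.21 kg, soybean meal = 1.687 kg.
Cost = 0.7·1.21 + 0.84·1.687 = 2.2641.

€2.26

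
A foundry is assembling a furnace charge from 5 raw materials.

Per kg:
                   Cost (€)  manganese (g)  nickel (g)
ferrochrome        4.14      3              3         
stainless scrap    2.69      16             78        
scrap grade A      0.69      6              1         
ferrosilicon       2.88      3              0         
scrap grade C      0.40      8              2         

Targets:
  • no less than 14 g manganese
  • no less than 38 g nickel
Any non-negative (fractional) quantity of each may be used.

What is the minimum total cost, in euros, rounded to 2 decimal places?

This is a linear program. Let x1 = kg of ferrochrome, x2 = kg of stainless scrap, x3 = kg of scrap grade A, x4 = kg of ferrosilicon, x5 = kg of scrap grade C.
Minimise 4.14x1 + 2.69x2 + 0.69x3 + 2.88x4 + 0.4x5 subject to:
  3x1 + 16x2 + 6x3 + 3x4 + 8x5 ≥ 14   (manganese)
  3x1 + 78x2 + 1x3 + 2x5 ≥ 38   (nickel)
  x1, x2, x3, x4, x5 ≥ 0.
At the optimum only stainless scrap, scrap grade C are positive (ferrochrome, scrap grade A, ferrosilicon = 0). There the manganese and nickel constraints are tight.
That vertex is x2 = 0.4662, x5 = 0.8176.
Hence cost = 2.69·0.4662 + 0.4·0.8176 = €1.5811.

€1.58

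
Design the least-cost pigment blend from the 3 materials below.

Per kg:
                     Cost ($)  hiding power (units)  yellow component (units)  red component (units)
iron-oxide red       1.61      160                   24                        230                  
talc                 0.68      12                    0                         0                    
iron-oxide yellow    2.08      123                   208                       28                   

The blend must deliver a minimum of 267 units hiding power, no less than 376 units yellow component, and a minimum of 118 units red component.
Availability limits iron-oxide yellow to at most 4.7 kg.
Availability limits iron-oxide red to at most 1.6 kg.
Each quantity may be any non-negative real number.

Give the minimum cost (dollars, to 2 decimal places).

$4.18

Let x1 = kg of iron-oxide red, x2 = kg of talc, x3 = kg of iron-oxide yellow.
Minimise 1.61x1 + 0.68x2 + 2.08x3 subject to:
  160x1 + 12x2 + 123x3 ≥ 267   (hiding power)
  24x1 + 208x3 ≥ 376   (yellow component)
  230x1 + 28x3 ≥ 118   (red component)
  x3 ≤ 4.7
  x1 ≤ 1.6
  x1, x2, x3 ≥ 0.
The cheapest feasible vertex uses only iron-oxide red, iron-oxide yellow; talc is not used. Binding constraints: hiding power and yellow component.
Solving gives x1 = 0.3063, x3 = 1.772.
Total cost: 1.61·0.3063 + 2.08·1.772 = 4.1789.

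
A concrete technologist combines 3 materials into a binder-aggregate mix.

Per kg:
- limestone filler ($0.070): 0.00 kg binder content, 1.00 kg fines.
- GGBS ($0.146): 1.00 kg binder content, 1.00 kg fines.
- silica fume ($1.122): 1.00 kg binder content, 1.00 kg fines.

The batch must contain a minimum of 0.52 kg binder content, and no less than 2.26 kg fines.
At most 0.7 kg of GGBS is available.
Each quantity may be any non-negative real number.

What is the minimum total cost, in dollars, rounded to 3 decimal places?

Set it up as a linear program. Let x1 = kg of limestone filler, x2 = kg of GGBS, x3 = kg of silica fume.
min 0.07x1 + 0.146x2 + 1.122x3 subject to:
  1x2 + 1x3 ≥ 0.52   (binder content)
  1x1 + 1x2 + 1x3 ≥ 2.26   (fines)
  x2 ≤ 0.7
  x1, x2, x3 ≥ 0.
The minimum-cost mix takes nothing from silica fume — only limestone filler, GGBS. There the binder content and fines constraints are tight.
Optimal quantities: limestone filler = 1.74 kg, GGBS = 0.52 kg.
Objective = 0.07·1.74 + 0.146·0.52 = 0.19772.

$0.198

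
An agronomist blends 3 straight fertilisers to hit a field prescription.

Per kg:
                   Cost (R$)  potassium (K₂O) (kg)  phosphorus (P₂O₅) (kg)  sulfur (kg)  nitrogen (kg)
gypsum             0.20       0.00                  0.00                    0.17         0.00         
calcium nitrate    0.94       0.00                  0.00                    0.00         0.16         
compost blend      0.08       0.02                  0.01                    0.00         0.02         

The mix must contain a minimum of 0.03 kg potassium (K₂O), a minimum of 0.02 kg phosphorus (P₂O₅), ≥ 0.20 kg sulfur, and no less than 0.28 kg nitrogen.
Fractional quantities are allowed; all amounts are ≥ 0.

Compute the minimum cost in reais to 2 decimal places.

Let x1 = kg of gypsum, x2 = kg of calcium nitrate, x3 = kg of compost blend.
Minimize 0.2x1 + 0.94x2 + 0.08x3 subject to:
  0.02x3 ≥ 0.03   (potassium (K₂O))
  0.01x3 ≥ 0.02   (phosphorus (P₂O₅))
  0.17x1 ≥ 0.2   (sulfur)
  0.16x2 + 0.02x3 ≥ 0.28   (nitrogen)
  x1, x2, x3 ≥ 0.
The cheapest feasible vertex uses only gypsum, compost blend; calcium nitrate is not used. There the sulfur and nitrogen constraints are tight.
Optimal quantities: gypsum = 1.176 kg, compost blend = 14 kg.
Hence cost = 0.2·1.176 + 0.08·14 = R$1.3552.

R$1.36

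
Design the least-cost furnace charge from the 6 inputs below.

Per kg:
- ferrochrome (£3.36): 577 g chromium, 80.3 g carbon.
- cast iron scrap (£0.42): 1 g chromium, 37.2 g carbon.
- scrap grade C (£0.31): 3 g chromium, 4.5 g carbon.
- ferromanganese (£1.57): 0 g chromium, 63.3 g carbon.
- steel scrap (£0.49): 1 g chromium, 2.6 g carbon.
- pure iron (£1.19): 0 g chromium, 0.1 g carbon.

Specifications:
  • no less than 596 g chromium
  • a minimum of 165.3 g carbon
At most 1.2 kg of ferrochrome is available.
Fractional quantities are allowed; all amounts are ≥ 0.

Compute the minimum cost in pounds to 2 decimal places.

£4.39

Treat it as an LP. Let x1 = kg of ferrochrome, x2 = kg of cast iron scrap, x3 = kg of scrap grade C, x4 = kg of ferromanganese, x5 = kg of steel scrap, x6 = kg of pure iron.
Minimize 3.36x1 + 0.42x2 + 0.31x3 + 1.57x4 + 0.49x5 + 1.19x6 s.t.:
  577x1 + 1x2 + 3x3 + 1x5 ≥ 596   (chromium)
  80.3x1 + 37.2x2 + 4.5x3 + 63.3x4 + 2.6x5 + 0.1x6 ≥ 165.3   (carbon)
  x1 ≤ 1.2
  x1, x2, x3, x4, x5, x6 ≥ 0.
The cheapest feasible vertex uses only ferrochrome, cast iron scrap; scrap grade C, ferromanganese, steel scrap, pure iron are not used. The chromium and carbon requirements are met with equality.
That vertex is x1 = 1.029, x2 = 2.222.
Hence cost = 3.36·1.029 + 0.42·2.222 = £4.3907.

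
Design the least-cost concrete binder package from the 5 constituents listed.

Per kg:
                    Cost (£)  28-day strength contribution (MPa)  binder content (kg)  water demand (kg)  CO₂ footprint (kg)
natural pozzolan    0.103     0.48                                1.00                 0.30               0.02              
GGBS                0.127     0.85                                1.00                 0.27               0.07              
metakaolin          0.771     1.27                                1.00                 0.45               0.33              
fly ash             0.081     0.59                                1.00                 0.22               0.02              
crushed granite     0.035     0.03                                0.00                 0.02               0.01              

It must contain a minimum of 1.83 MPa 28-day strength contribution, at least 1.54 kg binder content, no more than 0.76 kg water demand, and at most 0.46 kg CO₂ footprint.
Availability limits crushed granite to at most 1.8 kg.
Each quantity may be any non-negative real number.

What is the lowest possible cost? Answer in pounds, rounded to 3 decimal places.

Treat it as an LP. Let x1 = kg of natural pozzolan, x2 = kg of GGBS, x3 = kg of metakaolin, x4 = kg of fly ash, x5 = kg of crushed granite.
Minimise 0.103x1 + 0.127x2 + 0.771x3 + 0.081x4 + 0.035x5 s.t.:
  0.48x1 + 0.85x2 + 1.27x3 + 0.59x4 + 0.03x5 ≥ 1.83   (28-day strength contribution)
  1x1 + 1x2 + 1x3 + 1x4 ≥ 1.54   (binder content)
  0.3x1 + 0.27x2 + 0.45x3 + 0.22x4 + 0.02x5 ≤ 0.76   (water demand)
  0.02x1 + 0.07x2 + 0.33x3 + 0.02x4 + 0.01x5 ≤ 0.46   (CO₂ footprint)
  x5 ≤ 1.8
  x1, x2, x3, x4, x5 ≥ 0.
The optimal basis is {fly ash}; natural pozzolan, GGBS, metakaolin, crushed granite drop out. There the 28-day strength contribution constraint is tight.
Solving gives x4 = 3.102.
Objective = 0.081·3.102 = 0.25126.

£0.251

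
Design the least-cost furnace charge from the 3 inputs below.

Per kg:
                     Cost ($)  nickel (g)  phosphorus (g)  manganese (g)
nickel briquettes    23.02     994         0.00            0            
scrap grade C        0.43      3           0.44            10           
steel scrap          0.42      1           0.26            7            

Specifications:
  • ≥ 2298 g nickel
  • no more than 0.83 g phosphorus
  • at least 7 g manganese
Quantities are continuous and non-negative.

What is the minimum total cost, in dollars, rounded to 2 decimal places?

Set it up as a linear program. Let x1 = kg of nickel briquettes, x2 = kg of scrap grade C, x3 = kg of steel scrap.
Minimise 23.02x1 + 0.43x2 + 0.42x3 s.t.:
  994x1 + 3x2 + 1x3 ≥ 2298   (nickel)
  0.44x2 + 0.26x3 ≤ 0.83   (phosphorus)
  10x2 + 7x3 ≥ 7   (manganese)
  x1, x2, x3 ≥ 0.
The optimal basis is {nickel briquettes, scrap grade C}; steel scrap drops out. Binding constraints: nickel and manganese.
Optimal quantities: nickel briquettes = 2.3098 kg, scrap grade C = 0.7 kg.
Objective = 23.02·2.3098 + 0.43·0.7 = 53.4726.

$53.47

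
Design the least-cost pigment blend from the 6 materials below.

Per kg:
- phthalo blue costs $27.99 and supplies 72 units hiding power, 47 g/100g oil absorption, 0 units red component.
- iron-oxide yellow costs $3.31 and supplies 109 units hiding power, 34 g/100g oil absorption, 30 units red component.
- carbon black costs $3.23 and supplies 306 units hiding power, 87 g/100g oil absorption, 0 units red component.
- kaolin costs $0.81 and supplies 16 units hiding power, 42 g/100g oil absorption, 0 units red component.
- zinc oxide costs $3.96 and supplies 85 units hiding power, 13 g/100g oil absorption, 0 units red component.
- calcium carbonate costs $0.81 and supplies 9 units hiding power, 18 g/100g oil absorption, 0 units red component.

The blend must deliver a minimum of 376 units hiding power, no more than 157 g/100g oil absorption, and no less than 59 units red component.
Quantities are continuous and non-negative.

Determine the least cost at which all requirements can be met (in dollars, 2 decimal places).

$8.22

Let x1 = kg of phthalo blue, x2 = kg of iron-oxide yellow, x3 = kg of carbon black, x4 = kg of kaolin, x5 = kg of zinc oxide, x6 = kg of calcium carbonate.
Minimise 27.99x1 + 3.31x2 + 3.23x3 + 0.81x4 + 3.96x5 + 0.81x6 with:
  72x1 + 109x2 + 306x3 + 16x4 + 85x5 + 9x6 ≥ 376   (hiding power)
  47x1 + 34x2 + 87x3 + 42x4 + 13x5 + 18x6 ≤ 157   (oil absorption)
  30x2 ≥ 59   (red component)
  x1, x2, x3, x4, x5, x6 ≥ 0.
At the optimum only iron-oxide yellow, carbon black are positive (phthalo blue, kaolin, zinc oxide, calcium carbonate = 0). The hiding power and red component requirements are met with equality.
That vertex is x2 = 1.967, x3 = 0.5282.
Cost = 3.31·1.967 + 3.23·0.5282 = 8.2169.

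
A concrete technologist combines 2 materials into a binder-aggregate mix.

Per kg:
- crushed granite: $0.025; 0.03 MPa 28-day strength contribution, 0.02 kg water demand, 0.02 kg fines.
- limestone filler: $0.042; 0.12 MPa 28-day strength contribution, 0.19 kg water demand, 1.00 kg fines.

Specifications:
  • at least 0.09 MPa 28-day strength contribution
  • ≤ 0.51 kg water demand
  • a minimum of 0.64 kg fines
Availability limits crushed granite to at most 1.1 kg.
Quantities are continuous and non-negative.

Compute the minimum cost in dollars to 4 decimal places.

$0.0315

Let x1 = kg of crushed granite, x2 = kg of limestone filler.
Minimize 0.025x1 + 0.042x2 subject to:
  0.03x1 + 0.12x2 ≥ 0.09   (28-day strength contribution)
  0.02x1 + 0.19x2 ≤ 0.51   (water demand)
  0.02x1 + 1x2 ≥ 0.64   (fines)
  x1 ≤ 1.1
  x1, x2 ≥ 0.
The cheapest feasible vertex uses only limestone filler; crushed granite is not used. There the 28-day strength contribution constraint is tight.
That vertex is x2 = 0.75.
Objective = 0.042·0.75 = 0.031500.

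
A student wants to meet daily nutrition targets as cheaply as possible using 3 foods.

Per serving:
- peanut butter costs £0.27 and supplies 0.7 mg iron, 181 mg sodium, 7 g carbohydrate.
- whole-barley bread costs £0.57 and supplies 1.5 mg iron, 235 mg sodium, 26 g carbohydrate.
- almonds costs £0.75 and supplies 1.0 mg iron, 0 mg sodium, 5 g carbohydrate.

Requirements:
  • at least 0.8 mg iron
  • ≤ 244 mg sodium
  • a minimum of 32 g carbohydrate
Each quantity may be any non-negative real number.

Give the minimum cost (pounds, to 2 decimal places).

£1.34

Treat it as an LP. Let x1 = servings of peanut butter, x2 = servings of whole-barley bread, x3 = servings of almonds.
Minimize 0.27x1 + 0.57x2 + 0.75x3 s.t.:
  0.7x1 + 1.5x2 + 1x3 ≥ 0.8   (iron)
  181x1 + 235x2 ≤ 244   (sodium)
  7x1 + 26x2 + 5x3 ≥ 32   (carbohydrate)
  x1, x2, x3 ≥ 0.
The cheapest feasible vertex uses only whole-barley bread, almonds; peanut butter is not used. The sodium and carbohydrate requirements are met with equality.
That vertex is x2 = 1.038, x3 = 1.001.
Cost = 0.57·1.038 + 0.75·1.001 = 1.3424.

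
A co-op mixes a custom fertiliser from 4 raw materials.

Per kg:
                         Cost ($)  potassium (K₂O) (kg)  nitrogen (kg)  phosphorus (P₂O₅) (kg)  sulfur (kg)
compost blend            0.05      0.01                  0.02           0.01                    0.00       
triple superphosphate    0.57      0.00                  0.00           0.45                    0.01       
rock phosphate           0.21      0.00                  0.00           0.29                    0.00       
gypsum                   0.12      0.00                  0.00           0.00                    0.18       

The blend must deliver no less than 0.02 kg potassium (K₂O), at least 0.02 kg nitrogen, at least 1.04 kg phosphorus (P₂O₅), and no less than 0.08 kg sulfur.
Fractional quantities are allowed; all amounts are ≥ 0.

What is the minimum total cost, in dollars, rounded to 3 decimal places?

$0.892

Treat it as an LP. Let x1 = kg of compost blend, x2 = kg of triple superphosphate, x3 = kg of rock phosphate, x4 = kg of gypsum.
Minimize 0.05x1 + 0.57x2 + 0.21x3 + 0.12x4 with:
  0.01x1 ≥ 0.02   (potassium (K₂O))
  0.02x1 ≥ 0.02   (nitrogen)
  0.01x1 + 0.45x2 + 0.29x3 ≥ 1.04   (phosphorus (P₂O₅))
  0.01x2 + 0.18x4 ≥ 0.08   (sulfur)
  x1, x2, x3, x4 ≥ 0.
At the optimum only compost blend, rock phosphate, gypsum are positive (triple superphosphate = 0). There the potassium (K₂O), phosphorus (P₂O₅), sulfur constraints are tight.
Solving gives x1 = 2, x3 = 3.517, x4 = 0.4444.
Hence cost = 0.05·2 + 0.21·3.517 + 0.12·0.4444 = $0.89190.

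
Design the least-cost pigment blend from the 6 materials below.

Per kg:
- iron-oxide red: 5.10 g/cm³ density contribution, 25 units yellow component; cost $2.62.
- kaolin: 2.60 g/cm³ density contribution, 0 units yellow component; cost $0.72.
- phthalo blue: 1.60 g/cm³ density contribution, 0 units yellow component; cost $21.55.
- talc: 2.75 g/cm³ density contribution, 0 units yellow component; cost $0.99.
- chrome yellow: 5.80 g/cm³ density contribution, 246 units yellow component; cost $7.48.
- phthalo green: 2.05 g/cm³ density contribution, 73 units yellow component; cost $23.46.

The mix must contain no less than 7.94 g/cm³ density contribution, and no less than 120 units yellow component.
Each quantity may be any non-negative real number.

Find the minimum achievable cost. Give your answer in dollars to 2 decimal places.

$5.06

This is a linear program. Let x1 = kg of iron-oxide red, x2 = kg of kaolin, x3 = kg of phthalo blue, x4 = kg of talc, x5 = kg of chrome yellow, x6 = kg of phthalo green.
Minimise 2.62x1 + 0.72x2 + 21.55x3 + 0.99x4 + 7.48x5 + 23.46x6 subject to:
  5.1x1 + 2.6x2 + 1.6x3 + 2.75x4 + 5.8x5 + 2.05x6 ≥ 7.94   (density contribution)
  25x1 + 246x5 + 73x6 ≥ 120   (yellow component)
  x1, x2, x3, x4, x5, x6 ≥ 0.
The minimum-cost mix takes nothing from iron-oxide red, phthalo blue, talc, phthalo green — only kaolin, chrome yellow. The density contribution and yellow component requirements are met with equality.
So kaolin = 1.966 kg, chrome yellow = 0.4878 kg.
Hence cost = 0.72·1.966 + 7.48·0.4878 = $5.0643.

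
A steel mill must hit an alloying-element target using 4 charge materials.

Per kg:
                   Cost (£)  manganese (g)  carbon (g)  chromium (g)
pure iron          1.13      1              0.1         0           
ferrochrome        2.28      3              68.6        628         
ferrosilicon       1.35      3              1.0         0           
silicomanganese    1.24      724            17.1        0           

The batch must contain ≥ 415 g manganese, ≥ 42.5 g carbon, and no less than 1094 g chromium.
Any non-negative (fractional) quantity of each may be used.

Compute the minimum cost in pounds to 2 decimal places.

£4.67

Let x1 = kg of pure iron, x2 = kg of ferrochrome, x3 = kg of ferrosilicon, x4 = kg of silicomanganese.
Minimize 1.13x1 + 2.28x2 + 1.35x3 + 1.24x4 s.t.:
  1x1 + 3x2 + 3x3 + 724x4 ≥ 415   (manganese)
  0.1x1 + 68.6x2 + 1x3 + 17.1x4 ≥ 42.5   (carbon)
  628x2 ≥ 1094   (chromium)
  x1, x2, x3, x4 ≥ 0.
The cheapest feasible vertex uses only ferrochrome, silicomanganese; pure iron, ferrosilicon are not used. There the manganese and chromium constraints are tight.
Solving gives x2 = 1.742, x4 = 0.566.
Total cost: 2.28·1.742 + 1.24·0.566 = 4.6736.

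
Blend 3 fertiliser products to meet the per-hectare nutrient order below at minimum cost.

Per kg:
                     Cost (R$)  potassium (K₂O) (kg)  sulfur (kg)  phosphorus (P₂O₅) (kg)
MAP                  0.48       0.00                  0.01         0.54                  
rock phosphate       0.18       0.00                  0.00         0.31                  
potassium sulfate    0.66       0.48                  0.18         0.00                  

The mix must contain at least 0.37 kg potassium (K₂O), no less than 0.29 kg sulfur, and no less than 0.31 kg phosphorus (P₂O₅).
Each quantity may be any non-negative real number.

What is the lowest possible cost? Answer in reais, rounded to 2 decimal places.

R$1.24

Let x1 = kg of MAP, x2 = kg of rock phosphate, x3 = kg of potassium sulfate.
Minimise 0.48x1 + 0.18x2 + 0.66x3 with:
  0.48x3 ≥ 0.37   (potassium (K₂O))
  0.01x1 + 0.18x3 ≥ 0.29   (sulfur)
  0.54x1 + 0.31x2 ≥ 0.31   (phosphorus (P₂O₅))
  x1, x2, x3 ≥ 0.
The cheapest feasible vertex uses only rock phosphate, potassium sulfate; MAP is not used. There the sulfur and phosphorus (P₂O₅) constraints are tight.
Solving gives x2 = 1, x3 = 1.611.
Objective = 0.18·1 + 0.66·1.611 = 1.2433.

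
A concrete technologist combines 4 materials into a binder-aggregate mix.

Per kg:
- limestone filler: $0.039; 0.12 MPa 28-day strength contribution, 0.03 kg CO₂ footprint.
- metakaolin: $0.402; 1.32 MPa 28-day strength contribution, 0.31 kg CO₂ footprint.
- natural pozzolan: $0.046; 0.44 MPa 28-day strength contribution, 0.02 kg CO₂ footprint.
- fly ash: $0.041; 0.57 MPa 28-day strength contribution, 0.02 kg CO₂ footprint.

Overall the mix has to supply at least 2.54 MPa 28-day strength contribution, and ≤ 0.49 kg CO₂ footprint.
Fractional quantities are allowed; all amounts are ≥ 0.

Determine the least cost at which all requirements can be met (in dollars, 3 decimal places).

Let x1 = kg of limestone filler, x2 = kg of metakaolin, x3 = kg of natural pozzolan, x4 = kg of fly ash.
Minimize 0.039x1 + 0.402x2 + 0.046x3 + 0.041x4 with:
  0.12x1 + 1.32x2 + 0.44x3 + 0.57x4 ≥ 2.54   (28-day strength contribution)
  0.03x1 + 0.31x2 + 0.02x3 + 0.02x4 ≤ 0.49   (CO₂ footprint)
  x1, x2, x3, x4 ≥ 0.
The minimum-cost mix takes nothing from limestone filler, metakaolin, natural pozzolan — only fly ash. There the 28-day strength contribution constraint is tight.
Optimal quantities: fly ash = 4.456 kg.
Cost = 0.041·4.456 = 0.18270.

$0.183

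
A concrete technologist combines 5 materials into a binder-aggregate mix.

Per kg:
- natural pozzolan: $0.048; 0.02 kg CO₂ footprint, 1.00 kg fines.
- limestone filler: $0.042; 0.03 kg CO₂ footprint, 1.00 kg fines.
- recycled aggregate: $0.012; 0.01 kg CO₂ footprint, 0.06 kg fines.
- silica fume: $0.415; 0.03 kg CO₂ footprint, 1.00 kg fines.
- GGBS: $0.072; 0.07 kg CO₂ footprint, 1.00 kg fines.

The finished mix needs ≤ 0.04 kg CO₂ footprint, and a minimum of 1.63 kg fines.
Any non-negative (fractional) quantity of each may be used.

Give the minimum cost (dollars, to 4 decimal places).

This is a linear program. Let x1 = kg of natural pozzolan, x2 = kg of limestone filler, x3 = kg of recycled aggregate, x4 = kg of silica fume, x5 = kg of GGBS.
Minimise 0.048x1 + 0.042x2 + 0.012x3 + 0.415x4 + 0.072x5 s.t.:
  0.02x1 + 0.03x2 + 0.01x3 + 0.03x4 + 0.07x5 ≤ 0.04   (CO₂ footprint)
  1x1 + 1x2 + 0.06x3 + 1x4 + 1x5 ≥ 1.63   (fines)
  x1, x2, x3, x4, x5 ≥ 0.
The cheapest feasible vertex uses only natural pozzolan, limestone filler; recycled aggregate, silica fume, GGBS are not used. There the CO₂ footprint and fines constraints are tight.
So natural pozzolan = 0.89 kg, limestone filler = 0.74 kg.
Cost = 0.048·0.89 + 0.042·0.74 = 0.073800.

$0.0738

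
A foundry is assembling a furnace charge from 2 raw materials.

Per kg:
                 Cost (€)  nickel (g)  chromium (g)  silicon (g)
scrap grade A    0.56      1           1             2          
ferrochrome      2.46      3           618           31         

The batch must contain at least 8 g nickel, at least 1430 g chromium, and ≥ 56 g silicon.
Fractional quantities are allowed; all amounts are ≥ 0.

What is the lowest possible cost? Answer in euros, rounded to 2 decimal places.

This is a linear program. Let x1 = kg of scrap grade A, x2 = kg of ferrochrome.
Minimise 0.56x1 + 2.46x2 with:
  1x1 + 3x2 ≥ 8   (nickel)
  1x1 + 618x2 ≥ 1430   (chromium)
  2x1 + 31x2 ≥ 56   (silicon)
  x1, x2 ≥ 0.
Both inputs are positive at the optimum. There the nickel and chromium constraints are tight.
That vertex is x1 = 1.063, x2 = 2.312.
Hence cost = 0.56·1.063 + 2.46·2.312 = €6.2828.

€6.28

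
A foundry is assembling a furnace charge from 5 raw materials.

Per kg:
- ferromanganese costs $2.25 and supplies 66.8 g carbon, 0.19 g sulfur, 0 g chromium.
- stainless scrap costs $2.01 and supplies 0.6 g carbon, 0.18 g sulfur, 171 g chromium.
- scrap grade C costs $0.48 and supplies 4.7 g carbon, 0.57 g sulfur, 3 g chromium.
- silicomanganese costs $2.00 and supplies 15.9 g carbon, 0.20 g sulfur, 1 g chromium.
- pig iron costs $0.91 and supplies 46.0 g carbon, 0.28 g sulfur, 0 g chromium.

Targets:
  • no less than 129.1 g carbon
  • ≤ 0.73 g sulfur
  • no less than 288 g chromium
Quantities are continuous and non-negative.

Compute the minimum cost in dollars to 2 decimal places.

$7.43

This is a linear program. Let x1 = kg of ferromanganese, x2 = kg of stainless scrap, x3 = kg of scrap grade C, x4 = kg of silicomanganese, x5 = kg of pig iron.
Minimise 2.25x1 + 2.01x2 + 0.48x3 + 2x4 + 0.91x5 s.t.:
  66.8x1 + 0.6x2 + 4.7x3 + 15.9x4 + 46x5 ≥ 129.1   (carbon)
  0.19x1 + 0.18x2 + 0.57x3 + 0.2x4 + 0.28x5 ≤ 0.73   (sulfur)
  171x2 + 3x3 + 1x4 ≥ 288   (chromium)
  x1, x2, x3, x4, x5 ≥ 0.
The cheapest feasible vertex uses only ferromanganese, stainless scrap, pig iron; scrap grade C, silicomanganese are not used. There the carbon, sulfur, chromium constraints are tight.
So ferromanganese = 1.629 kg, stainless scrap = 1.684 kg, pig iron = 0.4191 kg.
Hence cost = 2.25·1.629 + 2.01·1.684 + 0.91·0.4191 = $7.4315.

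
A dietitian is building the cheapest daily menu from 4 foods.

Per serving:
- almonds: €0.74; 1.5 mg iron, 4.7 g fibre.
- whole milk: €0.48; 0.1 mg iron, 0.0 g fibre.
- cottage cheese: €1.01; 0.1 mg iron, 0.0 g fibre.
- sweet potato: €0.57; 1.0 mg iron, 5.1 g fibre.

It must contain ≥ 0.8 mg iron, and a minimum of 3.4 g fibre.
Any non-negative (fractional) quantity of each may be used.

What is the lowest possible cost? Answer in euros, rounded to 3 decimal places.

This is a linear program. Let x1 = servings of almonds, x2 = servings of whole milk, x3 = servings of cottage cheese, x4 = servings of sweet potato.
min 0.74x1 + 0.48x2 + 1.01x3 + 0.57x4 s.t.:
  1.5x1 + 0.1x2 + 0.1x3 + 1x4 ≥ 0.8   (iron)
  4.7x1 + 5.1x4 ≥ 3.4   (fibre)
  x1, x2, x3, x4 ≥ 0.
The optimal basis is {almonds, sweet potato}; whole milk, cottage cheese drop out. Binding constraints: iron and fibre.
So almonds = 0.2305 servings, sweet potato = 0.4542 servings.
Total cost: 0.74·0.2305 + 0.57·0.4542 = 0.42946.

€0.429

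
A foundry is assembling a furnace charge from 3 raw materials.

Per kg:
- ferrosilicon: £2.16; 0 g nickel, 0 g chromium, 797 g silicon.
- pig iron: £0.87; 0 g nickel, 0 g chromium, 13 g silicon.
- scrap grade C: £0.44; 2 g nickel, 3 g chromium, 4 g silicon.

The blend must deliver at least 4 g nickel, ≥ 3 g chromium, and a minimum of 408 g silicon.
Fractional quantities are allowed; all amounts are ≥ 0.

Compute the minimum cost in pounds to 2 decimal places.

Let x1 = kg of ferrosilicon, x2 = kg of pig iron, x3 = kg of scrap grade C.
min 2.16x1 + 0.87x2 + 0.44x3 with:
  2x3 ≥ 4   (nickel)
  3x3 ≥ 3   (chromium)
  797x1 + 13x2 + 4x3 ≥ 408   (silicon)
  x1, x2, x3 ≥ 0.
The optimal basis is {ferrosilicon, scrap grade C}; pig iron drops out. The nickel and silicon requirements are met with equality.
Optimal quantities: ferrosilicon = 0.5019 kg, scrap grade C = 2 kg.
Cost = 2.16·0.5019 + 0.44·2 = 1.9641.

£1.96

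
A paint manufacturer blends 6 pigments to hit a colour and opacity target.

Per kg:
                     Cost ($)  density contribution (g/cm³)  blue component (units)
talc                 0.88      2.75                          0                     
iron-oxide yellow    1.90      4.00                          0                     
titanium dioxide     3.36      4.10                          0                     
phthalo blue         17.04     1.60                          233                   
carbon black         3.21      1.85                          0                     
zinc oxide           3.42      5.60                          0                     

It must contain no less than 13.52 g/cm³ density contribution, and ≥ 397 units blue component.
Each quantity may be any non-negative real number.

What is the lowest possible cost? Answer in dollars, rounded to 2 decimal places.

Treat it as an LP. Let x1 = kg of talc, x2 = kg of iron-oxide yellow, x3 = kg of titanium dioxide, x4 = kg of phthalo blue, x5 = kg of carbon black, x6 = kg of zinc oxide.
min 0.88x1 + 1.9x2 + 3.36x3 + 17.04x4 + 3.21x5 + 3.42x6 with:
  2.75x1 + 4x2 + 4.1x3 + 1.6x4 + 1.85x5 + 5.6x6 ≥ 13.52   (density contribution)
  233x4 ≥ 397   (blue component)
  x1, x2, x3, x4, x5, x6 ≥ 0.
The optimal basis is {talc, phthalo blue}; iron-oxide yellow, titanium dioxide, carbon black, zinc oxide drop out. There the density contribution and blue component constraints are tight.
That vertex is x1 = 3.925, x4 = 1.704.
Cost = 0.88·3.925 + 17.04·1.704 = 32.4902.

$32.49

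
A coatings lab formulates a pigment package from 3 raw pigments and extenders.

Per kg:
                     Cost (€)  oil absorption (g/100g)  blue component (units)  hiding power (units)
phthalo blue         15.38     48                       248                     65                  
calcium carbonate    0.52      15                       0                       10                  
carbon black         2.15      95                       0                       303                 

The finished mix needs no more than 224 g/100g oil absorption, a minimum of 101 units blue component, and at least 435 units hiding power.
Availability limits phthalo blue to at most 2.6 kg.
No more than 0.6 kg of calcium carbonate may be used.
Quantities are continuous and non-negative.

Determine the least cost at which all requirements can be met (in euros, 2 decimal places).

This is a linear program. Let x1 = kg of phthalo blue, x2 = kg of calcium carbonate, x3 = kg of carbon black.
Minimise 15.38x1 + 0.52x2 + 2.15x3 s.t.:
  48x1 + 15x2 + 95x3 ≤ 224   (oil absorption)
  248x1 ≥ 101   (blue component)
  65x1 + 10x2 + 303x3 ≥ 435   (hiding power)
  x1 ≤ 2.6
  x2 ≤ 0.6
  x1, x2, x3 ≥ 0.
The minimum-cost mix takes nothing from calcium carbonate — only phthalo blue, carbon black. There the blue component and hiding power constraints are tight.
So phthalo blue = 0.4073 kg, carbon black = 1.348 kg.
Total cost: 15.38·0.4073 + 2.15·1.348 = 9.1625.

€9.16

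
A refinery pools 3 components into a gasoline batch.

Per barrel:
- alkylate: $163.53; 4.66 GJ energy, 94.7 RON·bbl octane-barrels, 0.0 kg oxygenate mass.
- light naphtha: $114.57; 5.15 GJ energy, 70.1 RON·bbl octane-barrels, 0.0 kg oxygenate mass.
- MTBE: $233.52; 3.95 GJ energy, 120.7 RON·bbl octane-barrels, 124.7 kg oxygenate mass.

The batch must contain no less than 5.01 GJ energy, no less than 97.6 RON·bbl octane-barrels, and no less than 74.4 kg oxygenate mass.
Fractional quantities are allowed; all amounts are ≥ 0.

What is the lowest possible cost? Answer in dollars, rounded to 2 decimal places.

$198.35

Let x1 = barrels of alkylate, x2 = barrels of light naphtha, x3 = barrels of MTBE.
Minimise 163.53x1 + 114.57x2 + 233.52x3 subject to:
  4.66x1 + 5.15x2 + 3.95x3 ≥ 5.01   (energy)
  94.7x1 + 70.1x2 + 120.7x3 ≥ 97.6   (octane-barrels)
  124.7x3 ≥ 74.4   (oxygenate mass)
  x1, x2, x3 ≥ 0.
The optimal basis is {light naphtha, MTBE}; alkylate drops out. There the energy and oxygenate mass constraints are tight.
Optimal quantities: light naphtha = 0.5152 barrels, MTBE = 0.59663 barrels.
Cost = 114.57·0.5152 + 233.52·0.59663 = 198.3515.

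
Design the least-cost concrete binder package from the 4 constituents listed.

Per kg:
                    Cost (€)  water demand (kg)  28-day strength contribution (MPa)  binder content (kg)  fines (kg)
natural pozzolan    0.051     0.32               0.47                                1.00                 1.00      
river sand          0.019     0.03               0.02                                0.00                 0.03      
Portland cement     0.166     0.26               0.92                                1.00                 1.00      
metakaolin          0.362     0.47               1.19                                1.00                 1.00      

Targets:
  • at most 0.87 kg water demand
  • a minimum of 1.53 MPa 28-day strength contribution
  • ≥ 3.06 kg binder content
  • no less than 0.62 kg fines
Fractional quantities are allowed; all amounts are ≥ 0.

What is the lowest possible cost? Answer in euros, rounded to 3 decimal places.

Set it up as a linear program. Let x1 = kg of natural pozzolan, x2 = kg of river sand, x3 = kg of Portland cement, x4 = kg of metakaolin.
min 0.051x1 + 0.019x2 + 0.166x3 + 0.362x4 with:
  0.32x1 + 0.03x2 + 0.26x3 + 0.47x4 ≤ 0.87   (water demand)
  0.47x1 + 0.02x2 + 0.92x3 + 1.19x4 ≥ 1.53   (28-day strength contribution)
  1x1 + 1x3 + 1x4 ≥ 3.06   (binder content)
  1x1 + 0.03x2 + 1x3 + 1x4 ≥ 0.62   (fines)
  x1, x2, x3, x4 ≥ 0.
At the optimum only natural pozzolan, Portland cement are positive (river sand, metakaolin = 0). Binding constraints: water demand and binder content.
Optimal quantities: natural pozzolan = 1.24 kg, Portland cement = 1.82 kg.
Objective = 0.051·1.24 + 0.166·1.82 = 0.36536.

€0.365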